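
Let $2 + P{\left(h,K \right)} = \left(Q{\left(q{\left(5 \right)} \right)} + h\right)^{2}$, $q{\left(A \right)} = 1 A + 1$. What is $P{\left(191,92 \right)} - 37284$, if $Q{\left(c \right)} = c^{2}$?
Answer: $14243$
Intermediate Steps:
$q{\left(A \right)} = 1 + A$ ($q{\left(A \right)} = A + 1 = 1 + A$)
$P{\left(h,K \right)} = -2 + \left(36 + h\right)^{2}$ ($P{\left(h,K \right)} = -2 + \left(\left(1 + 5\right)^{2} + h\right)^{2} = -2 + \left(6^{2} + h\right)^{2} = -2 + \left(36 + h\right)^{2}$)
$P{\left(191,92 \right)} - 37284 = \left(-2 + \left(36 + 191\right)^{2}\right) - 37284 = \left(-2 + 227^{2}\right) - 37284 = \left(-2 + 51529\right) - 37284 = 51527 - 37284 = 14243$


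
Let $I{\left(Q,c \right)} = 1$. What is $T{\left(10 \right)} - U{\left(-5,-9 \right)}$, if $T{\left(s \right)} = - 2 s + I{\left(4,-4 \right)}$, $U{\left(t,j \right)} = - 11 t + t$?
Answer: $-69$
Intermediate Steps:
$U{\left(t,j \right)} = - 10 t$
$T{\left(s \right)} = 1 - 2 s$ ($T{\left(s \right)} = - 2 s + 1 = 1 - 2 s$)
$T{\left(10 \right)} - U{\left(-5,-9 \right)} = \left(1 - 20\right) - \left(-10\right) \left(-5\right) = \left(1 - 20\right) - 50 = -19 - 50 = -69$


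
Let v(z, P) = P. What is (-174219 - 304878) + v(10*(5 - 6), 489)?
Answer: -478608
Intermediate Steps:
(-174219 - 304878) + v(10*(5 - 6), 489) = (-174219 - 304878) + 489 = -479097 + 489 = -478608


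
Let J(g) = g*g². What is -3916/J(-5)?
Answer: 3916/125 ≈ 31.328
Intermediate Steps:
J(g) = g³
-3916/J(-5) = -3916/((-5)³) = -3916/(-125) = -3916*(-1)/125 = -89*(-44/125) = 3916/125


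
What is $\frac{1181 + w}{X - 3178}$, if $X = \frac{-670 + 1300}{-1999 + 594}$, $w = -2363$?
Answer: $\frac{166071}{446572} \approx 0.37188$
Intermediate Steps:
$X = - \frac{126}{281}$ ($X = \frac{630}{-1405} = 630 \left(- \frac{1}{1405}\right) = - \frac{126}{281} \approx -0.4484$)
$\frac{1181 + w}{X - 3178} = \frac{1181 - 2363}{- \frac{126}{281} - 3178} = - \frac{1182}{- \frac{893144}{281}} = \left(-1182\right) \left(- \frac{281}{893144}\right) = \frac{166071}{446572}$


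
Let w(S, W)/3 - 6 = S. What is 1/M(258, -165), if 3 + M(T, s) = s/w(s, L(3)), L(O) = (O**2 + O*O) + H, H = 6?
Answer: -159/422 ≈ -0.37678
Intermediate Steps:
L(O) = 6 + 2*O**2 (L(O) = (O**2 + O*O) + 6 = (O**2 + O**2) + 6 = 2*O**2 + 6 = 6 + 2*O**2)
w(S, W) = 18 + 3*S
M(T, s) = -3 + s/(18 + 3*s)
1/M(258, -165) = 1/(2*(-27 - 4*(-165))/(3*(6 - 165))) = 1/((2/3)*(-27 + 660)/(-159)) = 1/((2/3)*(-1/159)*633) = 1/(-422/159) = -159/422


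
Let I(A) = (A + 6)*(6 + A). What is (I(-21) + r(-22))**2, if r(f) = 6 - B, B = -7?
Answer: 56644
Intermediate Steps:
r(f) = 13 (r(f) = 6 - 1*(-7) = 6 + 7 = 13)
I(A) = (6 + A)**2 (I(A) = (6 + A)*(6 + A) = (6 + A)**2)
(I(-21) + r(-22))**2 = ((6 - 21)**2 + 13)**2 = ((-15)**2 + 13)**2 = (225 + 13)**2 = 238**2 = 56644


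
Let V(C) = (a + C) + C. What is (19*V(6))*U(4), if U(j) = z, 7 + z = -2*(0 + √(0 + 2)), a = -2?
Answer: -1330 - 380*√2 ≈ -1867.4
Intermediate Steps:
z = -7 - 2*√2 (z = -7 - 2*(0 + √(0 + 2)) = -7 - 2*(0 + √2) = -7 - 2*√2 ≈ -9.8284)
U(j) = -7 - 2*√2
V(C) = -2 + 2*C (V(C) = (-2 + C) + C = -2 + 2*C)
(19*V(6))*U(4) = (19*(-2 + 2*6))*(-7 - 2*√2) = (19*(-2 + 12))*(-7 - 2*√2) = (19*10)*(-7 - 2*√2) = 190*(-7 - 2*√2) = -1330 - 380*√2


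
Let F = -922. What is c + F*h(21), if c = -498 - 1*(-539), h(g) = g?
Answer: -19321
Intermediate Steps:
c = 41 (c = -498 + 539 = 41)
c + F*h(21) = 41 - 922*21 = 41 - 19362 = -19321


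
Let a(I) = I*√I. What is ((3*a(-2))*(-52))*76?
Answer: 23712*I*√2 ≈ 33534.0*I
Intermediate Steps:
a(I) = I^(3/2)
((3*a(-2))*(-52))*76 = ((3*(-2)^(3/2))*(-52))*76 = ((3*(-2*I*√2))*(-52))*76 = (-6*I*√2*(-52))*76 = (312*I*√2)*76 = 23712*I*√2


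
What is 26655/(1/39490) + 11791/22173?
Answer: 23339431741141/22173 ≈ 1.0526e+9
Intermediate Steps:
26655/(1/39490) + 11791/22173 = 26655/(1/39490) + 11791*(1/22173) = 26655*39490 + 11791/22173 = 1052605950 + 11791/22173 = 23339431741141/22173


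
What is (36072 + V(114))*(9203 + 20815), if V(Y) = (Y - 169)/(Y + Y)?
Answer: 41146478083/38 ≈ 1.0828e+9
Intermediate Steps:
V(Y) = (-169 + Y)/(2*Y) (V(Y) = (-169 + Y)/((2*Y)) = (-169 + Y)*(1/(2*Y)) = (-169 + Y)/(2*Y))
(36072 + V(114))*(9203 + 20815) = (36072 + (1/2)*(-169 + 114)/114)*(9203 + 20815) = (36072 + (1/2)*(1/114)*(-55))*30018 = (36072 - 55/228)*30018 = (8224361/228)*30018 = 41146478083/38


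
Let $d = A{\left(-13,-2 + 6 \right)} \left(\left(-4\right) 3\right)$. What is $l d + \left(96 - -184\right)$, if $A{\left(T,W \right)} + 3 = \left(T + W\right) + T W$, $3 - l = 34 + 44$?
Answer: $-57320$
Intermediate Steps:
$l = -75$ ($l = 3 - \left(34 + 44\right) = 3 - 78 = -75$)
$A{\left(T,W \right)} = -3 + T + W + T W$ ($A{\left(T,W \right)} = -3 + \left(\left(T + W\right) + T W\right) = -3 + \left(T + W + T W\right) = -3 + T + W + T W$)
$d = 768$ ($d = \left(-3 - 13 + \left(-2 + 6\right) - 13 \left(-2 + 6\right)\right) \left(\left(-4\right) 3\right) = \left(-3 - 13 + 4 - 52\right) \left(-12\right) = \left(-64\right) \left(-12\right) = 768$)
$l d + \left(96 - -184\right) = \left(-75\right) 768 + \left(96 - -184\right) = -57600 + \left(96 + 184\right) = -57600 + 280 = -57320$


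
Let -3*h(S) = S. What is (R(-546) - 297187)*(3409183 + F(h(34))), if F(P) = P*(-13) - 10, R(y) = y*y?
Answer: 9501775769/3 ≈ 3.1673e+9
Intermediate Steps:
R(y) = y²
h(S) = -S/3
F(P) = -10 - 13*P (F(P) = -13*P - 10 = -10 - 13*P)
(R(-546) - 297187)*(3409183 + F(h(34))) = ((-546)² - 297187)*(3409183 + (-10 - (-13)*34/3)) = (298116 - 297187)*(3409183 + (-10 - 13*(-34/3))) = 929*(3409183 + (-10 + 442/3)) = 929*(3409183 + 412/3) = 929*(10227961/3) = 9501775769/3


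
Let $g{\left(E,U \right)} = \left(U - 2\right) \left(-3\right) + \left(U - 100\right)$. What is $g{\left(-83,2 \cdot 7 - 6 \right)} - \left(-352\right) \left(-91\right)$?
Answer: $-32142$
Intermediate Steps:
$g{\left(E,U \right)} = -94 - 2 U$ ($g{\left(E,U \right)} = \left(-2 + U\right) \left(-3\right) + \left(-100 + U\right) = \left(6 - 3 U\right) + \left(-100 + U\right) = -94 - 2 U$)
$g{\left(-83,2 \cdot 7 - 6 \right)} - \left(-352\right) \left(-91\right) = \left(-94 - 2 \left(2 \cdot 7 - 6\right)\right) - \left(-352\right) \left(-91\right) = \left(-94 - 2 \left(14 - 6\right)\right) - 32032 = \left(-94 - 16\right) - 32032 = -110 - 32032 = -32142$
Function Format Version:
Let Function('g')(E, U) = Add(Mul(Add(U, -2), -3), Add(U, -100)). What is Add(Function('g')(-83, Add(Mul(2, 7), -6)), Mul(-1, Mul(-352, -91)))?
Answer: -32142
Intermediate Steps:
Function('g')(E, U) = Add(-94, Mul(-2, U)) (Function('g')(E, U) = Add(Mul(Add(-2, U), -3), Add(-100, U)) = Add(Add(6, Mul(-3, U)), Add(-100, U)) = Add(-94, Mul(-2, U)))
Add(Function('g')(-83, Add(Mul(2, 7), -6)), Mul(-1, Mul(-352, -91))) = Add(Add(-94, Mul(-2, Add(Mul(2, 7), -6))), Mul(-1, Mul(-352, -91))) = Add(Add(-94, Mul(-2, Add(14, -6))), Mul(-1, 32032)) = Add(Add(-94, Mul(-2, 8)), -32032) = Add(Add(-94, -16), -32032) = Add(-110, -32032) = -32142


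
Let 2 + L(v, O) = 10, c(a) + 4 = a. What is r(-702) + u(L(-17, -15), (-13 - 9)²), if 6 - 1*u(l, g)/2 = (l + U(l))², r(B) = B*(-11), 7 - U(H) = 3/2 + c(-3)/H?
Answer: 234263/32 ≈ 7320.7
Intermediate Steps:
c(a) = -4 + a
U(H) = 11/2 + 7/H (U(H) = 7 - (3/2 + (-4 - 3)/H) = 7 - (3*(½) - 7/H) = 7 - (3/2 - 7/H) = 7 + (-3/2 + 7/H) = 11/2 + 7/H)
r(B) = -11*B
L(v, O) = 8 (L(v, O) = -2 + 10 = 8)
u(l, g) = 12 - 2*(11/2 + l + 7/l)² (u(l, g) = 12 - 2*(l + (11/2 + 7/l))² = 12 - 2*(11/2 + l + 7/l)²)
r(-702) + u(L(-17, -15), (-13 - 9)²) = -11*(-702) + (12 - ½*(14 + 2*8² + 11*8)²/8²) = 7722 + (12 - ½*1/64*(14 + 2*64 + 88)²) = 7722 + (12 - ½*1/64*(14 + 128 + 88)²) = 7722 + (12 - ½*1/64*230²) = 7722 + (12 - ½*1/64*52900) = 7722 + (12 - 13225/32) = 7722 - 12841/32 = 234263/32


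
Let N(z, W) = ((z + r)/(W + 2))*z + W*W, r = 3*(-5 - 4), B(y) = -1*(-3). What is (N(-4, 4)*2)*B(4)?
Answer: 220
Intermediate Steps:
B(y) = 3
r = -27 (r = 3*(-9) = -27)
N(z, W) = W**2 + z*(-27 + z)/(2 + W) (N(z, W) = ((z - 27)/(W + 2))*z + W*W = ((-27 + z)/(2 + W))*z + W**2 = z*(-27 + z)/(2 + W) + W**2 = W**2 + z*(-27 + z)/(2 + W))
(N(-4, 4)*2)*B(4) = (((4**3 + (-4)**2 - 27*(-4) + 2*4**2)/(2 + 4))*2)*3 = (((64 + 16 + 108 + 2*16)/6)*2)*3 = (((64 + 16 + 108 + 32)/6)*2)*3 = (((1/6)*220)*2)*3 = ((110/3)*2)*3 = (220/3)*3 = 220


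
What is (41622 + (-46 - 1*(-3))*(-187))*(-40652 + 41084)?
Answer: 21454416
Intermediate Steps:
(41622 + (-46 - 1*(-3))*(-187))*(-40652 + 41084) = (41622 + (-46 + 3)*(-187))*432 = (41622 - 43*(-187))*432 = (41622 + 8041)*432 = 49663*432 = 21454416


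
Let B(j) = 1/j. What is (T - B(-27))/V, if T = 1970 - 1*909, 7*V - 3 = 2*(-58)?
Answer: -200536/3051 ≈ -65.728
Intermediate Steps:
V = -113/7 (V = 3/7 + (2*(-58))/7 = 3/7 + (1/7)*(-116) = 3/7 - 116/7 = -113/7 ≈ -16.143)
T = 1061 (T = 1970 - 909 = 1061)
(T - B(-27))/V = (1061 - 1/(-27))/(-113/7) = (1061 - 1*(-1/27))*(-7/113) = (1061 + 1/27)*(-7/113) = (28648/27)*(-7/113) = -200536/3051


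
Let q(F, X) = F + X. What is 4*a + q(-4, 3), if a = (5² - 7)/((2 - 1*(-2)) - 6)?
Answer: -37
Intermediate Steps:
a = -9 (a = (25 - 7)/((2 + 2) - 6) = 18/(4 - 6) = 18/(-2) = 18*(-½) = -9)
4*a + q(-4, 3) = 4*(-9) + (-4 + 3) = -36 - 1 = -37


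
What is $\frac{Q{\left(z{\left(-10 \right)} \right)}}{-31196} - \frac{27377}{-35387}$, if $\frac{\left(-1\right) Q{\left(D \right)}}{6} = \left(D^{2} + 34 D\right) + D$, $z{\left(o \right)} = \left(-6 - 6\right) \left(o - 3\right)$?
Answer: $\frac{163190891}{25089383} \approx 6.5044$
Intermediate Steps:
$z{\left(o \right)} = 36 - 12 o$ ($z{\left(o \right)} = - 12 \left(-3 + o\right) = 36 - 12 o$)
$Q{\left(D \right)} = - 210 D - 6 D^{2}$ ($Q{\left(D \right)} = - 6 \left(\left(D^{2} + 34 D\right) + D\right) = - 6 \left(D^{2} + 35 D\right) = - 210 D - 6 D^{2}$)
$\frac{Q{\left(z{\left(-10 \right)} \right)}}{-31196} - \frac{27377}{-35387} = \frac{\left(-6\right) \left(36 - -120\right) \left(35 + \left(36 - -120\right)\right)}{-31196} - \frac{27377}{-35387} = - 6 \left(36 + 120\right) \left(35 + \left(36 + 120\right)\right) \left(- \frac{1}{31196}\right) - - \frac{27377}{35387} = \left(-6\right) 156 \left(35 + 156\right) \left(- \frac{1}{31196}\right) + \frac{27377}{35387} = \left(-6\right) 156 \cdot 191 \left(- \frac{1}{31196}\right) + \frac{27377}{35387} = \left(-178776\right) \left(- \frac{1}{31196}\right) + \frac{27377}{35387} = \frac{44694}{7799} + \frac{27377}{35387} = \frac{163190891}{25089383}$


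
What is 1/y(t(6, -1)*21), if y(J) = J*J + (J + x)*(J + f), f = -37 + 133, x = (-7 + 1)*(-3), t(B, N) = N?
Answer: 1/216 ≈ 0.0046296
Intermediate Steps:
x = 18 (x = -6*(-3) = 18)
f = 96
y(J) = J² + (18 + J)*(96 + J) (y(J) = J*J + (J + 18)*(J + 96) = J² + (18 + J)*(96 + J))
1/y(t(6, -1)*21) = 1/(1728 + 2*(-1*21)² + 114*(-1*21)) = 1/(1728 + 2*(-21)² + 114*(-21)) = 1/(1728 + 2*441 - 2394) = 1/(1728 + 882 - 2394) = 1/216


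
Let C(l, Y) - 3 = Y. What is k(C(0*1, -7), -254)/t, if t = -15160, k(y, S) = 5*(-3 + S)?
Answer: 257/3032 ≈ 0.084763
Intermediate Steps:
C(l, Y) = 3 + Y
k(y, S) = -15 + 5*S
k(C(0*1, -7), -254)/t = (-15 + 5*(-254))/(-15160) = (-15 - 1270)*(-1/15160) = -1285*(-1/15160) = 257/3032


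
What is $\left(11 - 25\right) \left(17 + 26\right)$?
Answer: $-602$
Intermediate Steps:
$\left(11 - 25\right) \left(17 + 26\right) = \left(-14\right) 43 = -602$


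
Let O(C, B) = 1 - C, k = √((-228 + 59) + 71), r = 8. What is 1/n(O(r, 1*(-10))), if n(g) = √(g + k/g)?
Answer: (-7 - I*√2)^(-½) ≈ 0.037236 + 0.37235*I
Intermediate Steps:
k = 7*I*√2 (k = √(-169 + 71) = √(-98) = 7*I*√2 ≈ 9.8995*I)
n(g) = √(g + 7*I*√2/g) (n(g) = √(g + (7*I*√2)/g) = √(g + 7*I*√2/g))
1/n(O(r, 1*(-10))) = 1/(√((1 - 1*8) + 7*I*√2/(1 - 1*8))) = 1/(√((1 - 8) + 7*I*√2/(1 - 8))) = 1/(√(-7 + 7*I*√2/(-7))) = 1/(√(-7 + 7*I*√2*(-⅐))) = 1/(√(-7 - I*√2)) = (-7 - I*√2)^(-½)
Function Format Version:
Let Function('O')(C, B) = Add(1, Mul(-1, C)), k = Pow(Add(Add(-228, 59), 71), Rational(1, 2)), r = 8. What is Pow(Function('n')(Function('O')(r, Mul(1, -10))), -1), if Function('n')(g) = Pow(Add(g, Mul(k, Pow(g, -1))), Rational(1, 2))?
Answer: Pow(Add(-7, Mul(-1, I, Pow(2, Rational(1, 2)))), Rational(-1, 2)) ≈ Add(0.037236, Mul(0.37235, I))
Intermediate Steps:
k = Mul(7, I, Pow(2, Rational(1, 2))) (k = Pow(Add(-169, 71), Rational(1, 2)) = Pow(-98, Rational(1, 2)) = Mul(7, I, Pow(2, Rational(1, 2))) ≈ Mul(9.8995, I))
Function('n')(g) = Pow(Add(g, Mul(7, I, Pow(2, Rational(1, 2)), Pow(g, -1))), Rational(1, 2)) (Function('n')(g) = Pow(Add(g, Mul(Mul(7, I, Pow(2, Rational(1, 2))), Pow(g, -1))), Rational(1, 2)) = Pow(Add(g, Mul(7, I, Pow(2, Rational(1, 2)), Pow(g, -1))), Rational(1, 2)))
Pow(Function('n')(Function('O')(r, Mul(1, -10))), -1) = Pow(Pow(Add(Add(1, Mul(-1, 8)), Mul(7, I, Pow(2, Rational(1, 2)), Pow(Add(1, Mul(-1, 8)), -1))), Rational(1, 2)), -1) = Pow(Pow(Add(Add(1, -8), Mul(7, I, Pow(2, Rational(1, 2)), Pow(Add(1, -8), -1))), Rational(1, 2)), -1) = Pow(Pow(Add(-7, Mul(7, I, Pow(2, Rational(1, 2)), Pow(-7, -1))), Rational(1, 2)), -1) = Pow(Pow(Add(-7, Mul(7, I, Pow(2, Rational(1, 2)), Rational(-1, 7))), Rational(1, 2)), -1) = Pow(Pow(Add(-7, Mul(-1, I, Pow(2, Rational(1, 2)))), Rational(1, 2)), -1) = Pow(Add(-7, Mul(-1, I, Pow(2, Rational(1, 2)))), Rational(-1, 2))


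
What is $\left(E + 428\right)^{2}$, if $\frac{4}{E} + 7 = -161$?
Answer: $\frac{323100625}{1764} \approx 1.8316 \cdot 10^{5}$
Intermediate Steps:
$E = - \frac{1}{42}$ ($E = \frac{4}{-7 - 161} = \frac{4}{-168} = 4 \left(- \frac{1}{168}\right) = - \frac{1}{42} \approx -0.02381$)
$\left(E + 428\right)^{2} = \left(- \frac{1}{42} + 428\right)^{2} = \left(\frac{17975}{42}\right)^{2} = \frac{323100625}{1764}$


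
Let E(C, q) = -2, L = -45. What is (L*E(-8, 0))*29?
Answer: 2610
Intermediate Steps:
(L*E(-8, 0))*29 = -45*(-2)*29 = 90*29 = 2610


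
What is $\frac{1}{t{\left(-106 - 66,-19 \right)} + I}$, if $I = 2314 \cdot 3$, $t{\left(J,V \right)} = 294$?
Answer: $\frac{1}{7236} \approx 0.0001382$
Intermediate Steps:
$I = 6942$
$\frac{1}{t{\left(-106 - 66,-19 \right)} + I} = \frac{1}{294 + 6942} = \frac{1}{7236}$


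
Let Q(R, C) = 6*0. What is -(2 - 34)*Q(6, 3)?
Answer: 0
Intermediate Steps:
Q(R, C) = 0
-(2 - 34)*Q(6, 3) = -(2 - 34)*0 = -(-32)*0 = -1*0 = 0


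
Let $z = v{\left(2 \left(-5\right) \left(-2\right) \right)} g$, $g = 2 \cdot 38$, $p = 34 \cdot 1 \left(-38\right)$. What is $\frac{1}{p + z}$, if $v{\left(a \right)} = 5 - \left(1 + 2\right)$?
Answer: $- \frac{1}{1140} \approx -0.00087719$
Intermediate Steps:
$p = -1292$ ($p = 34 \left(-38\right) = -1292$)
$g = 76$
$v{\left(a \right)} = 2$ ($v{\left(a \right)} = 5 - 3 = 2$)
$z = 152$ ($z = 2 \cdot 76 = 152$)
$\frac{1}{p + z} = \frac{1}{-1292 + 152} = \frac{1}{-1140} = - \frac{1}{1140}$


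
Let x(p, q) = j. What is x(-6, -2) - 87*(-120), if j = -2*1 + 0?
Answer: 10438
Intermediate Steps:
j = -2 (j = -2 + 0 = -2)
x(p, q) = -2
x(-6, -2) - 87*(-120) = -2 - 87*(-120) = -2 + 10440 = 10438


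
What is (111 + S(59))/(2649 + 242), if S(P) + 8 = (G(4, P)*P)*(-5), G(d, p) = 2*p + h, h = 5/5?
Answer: -35002/2891 ≈ -12.107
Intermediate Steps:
h = 1 (h = 5*(⅕) = 1)
G(d, p) = 1 + 2*p (G(d, p) = 2*p + 1 = 1 + 2*p)
S(P) = -8 - 5*P*(1 + 2*P) (S(P) = -8 + ((1 + 2*P)*P)*(-5) = -8 + (P*(1 + 2*P))*(-5) = -8 - 5*P*(1 + 2*P))
(111 + S(59))/(2649 + 242) = (111 + (-8 - 5*59*(1 + 2*59)))/(2649 + 242) = (111 + (-8 - 5*59*(1 + 118)))/2891 = (111 + (-8 - 5*59*119))*(1/2891) = (111 + (-8 - 35105))*(1/2891) = (111 - 35113)*(1/2891) = -35002*1/2891 = -35002/2891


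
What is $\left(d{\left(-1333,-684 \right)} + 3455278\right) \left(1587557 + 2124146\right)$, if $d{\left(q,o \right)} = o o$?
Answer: $14561508237202$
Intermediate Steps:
$d{\left(q,o \right)} = o^{2}$
$\left(d{\left(-1333,-684 \right)} + 3455278\right) \left(1587557 + 2124146\right) = \left(\left(-684\right)^{2} + 3455278\right) \left(1587557 + 2124146\right) = \left(467856 + 3455278\right) 3711703 = 3923134 \cdot 3711703 = 14561508237202$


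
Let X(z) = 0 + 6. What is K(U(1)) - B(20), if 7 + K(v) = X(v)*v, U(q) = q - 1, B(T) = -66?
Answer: 59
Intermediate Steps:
X(z) = 6
U(q) = -1 + q
K(v) = -7 + 6*v
K(U(1)) - B(20) = (-7 + 6*(-1 + 1)) - 1*(-66) = (-7 + 6*0) + 66 = (-7 + 0) + 66 = -7 + 66 = 59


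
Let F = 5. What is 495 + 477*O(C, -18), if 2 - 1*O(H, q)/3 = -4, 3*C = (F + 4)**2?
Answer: 9081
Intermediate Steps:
C = 27 (C = (5 + 4)**2/3 = (1/3)*9**2 = (1/3)*81 = 27)
O(H, q) = 18 (O(H, q) = 6 - 3*(-4) = 6 + 12 = 18)
495 + 477*O(C, -18) = 495 + 477*18 = 495 + 8586 = 9081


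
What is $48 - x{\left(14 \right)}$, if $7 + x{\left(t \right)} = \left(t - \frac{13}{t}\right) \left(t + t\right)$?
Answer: $-311$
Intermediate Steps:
$x{\left(t \right)} = -7 + 2 t \left(t - \frac{13}{t}\right)$ ($x{\left(t \right)} = -7 + \left(t - \frac{13}{t}\right) \left(t + t\right) = -7 + \left(t - \frac{13}{t}\right) 2 t = -7 + 2 t \left(t - \frac{13}{t}\right)$)
$48 - x{\left(14 \right)} = 48 - \left(-33 + 2 \cdot 14^{2}\right) = 48 - \left(-33 + 2 \cdot 196\right) = 48 - \left(-33 + 392\right) = 48 - 359 = -311$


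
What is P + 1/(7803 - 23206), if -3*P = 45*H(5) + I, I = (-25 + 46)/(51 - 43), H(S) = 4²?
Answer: -29681589/123224 ≈ -240.88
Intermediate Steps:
H(S) = 16
I = 21/8 ≈ 2.6250
P = -1927/8 (P = -(45*16 + 21/8)/3 = -(720 + 21/8)/3 = -⅓*5781/8 = -1927/8 ≈ -240.88)
P + 1/(7803 - 23206) = -1927/8 + 1/(7803 - 23206) = -1927/8 + 1/(-15403) = -1927/8 - 1/15403 = -29681589/123224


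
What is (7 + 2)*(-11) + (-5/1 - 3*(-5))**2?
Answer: 1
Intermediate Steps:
(7 + 2)*(-11) + (-5/1 - 3*(-5))**2 = 9*(-11) + (-5*1 + 15)**2 = -99 + (-5 + 15)**2 = -99 + 10**2 = -99 + 100 = 1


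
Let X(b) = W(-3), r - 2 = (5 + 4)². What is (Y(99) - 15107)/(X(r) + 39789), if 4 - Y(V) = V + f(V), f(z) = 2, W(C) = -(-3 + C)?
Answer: -724/1895 ≈ -0.38206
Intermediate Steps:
r = 83 (r = 2 + (5 + 4)² = 2 + 9² = 2 + 81 = 83)
W(C) = 3 - C
X(b) = 6 (X(b) = 3 - 1*(-3) = 3 + 3 = 6)
Y(V) = 2 - V (Y(V) = 4 - (V + 2) = 4 - (2 + V) = 4 + (-2 - V) = 2 - V)
(Y(99) - 15107)/(X(r) + 39789) = ((2 - 1*99) - 15107)/(6 + 39789) = ((2 - 99) - 15107)/39795 = (-97 - 15107)*(1/39795) = -15204*1/39795 = -724/1895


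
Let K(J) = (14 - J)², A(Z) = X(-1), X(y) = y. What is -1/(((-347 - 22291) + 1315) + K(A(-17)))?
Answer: 1/21098 ≈ 4.7398e-5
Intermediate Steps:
A(Z) = -1
-1/(((-347 - 22291) + 1315) + K(A(-17))) = -1/(((-347 - 22291) + 1315) + (-14 - 1)²) = -1/((-22638 + 1315) + (-15)²) = -1/(-21323 + 225) = -1/(-21098) = -1*(-1/21098) = 1/21098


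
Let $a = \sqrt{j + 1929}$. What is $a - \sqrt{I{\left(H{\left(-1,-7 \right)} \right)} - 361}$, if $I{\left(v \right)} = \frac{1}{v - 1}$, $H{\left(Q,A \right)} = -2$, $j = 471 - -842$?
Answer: $\sqrt{3242} - \frac{2 i \sqrt{813}}{3} \approx 56.939 - 19.009 i$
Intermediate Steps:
$j = 1313$ ($j = 471 + 842 = 1313$)
$I{\left(v \right)} = \frac{1}{-1 + v}$
$a = \sqrt{3242}$ ($a = \sqrt{1313 + 1929} = \sqrt{3242} \approx 56.939$)
$a - \sqrt{I{\left(H{\left(-1,-7 \right)} \right)} - 361} = \sqrt{3242} - \sqrt{\frac{1}{-1 - 2} - 361} = \sqrt{3242} - \sqrt{\frac{1}{-3} - 361} = \sqrt{3242} - \sqrt{- \frac{1}{3} - 361} = \sqrt{3242} - \sqrt{- \frac{1084}{3}} = \sqrt{3242} - \frac{2 i \sqrt{813}}{3}$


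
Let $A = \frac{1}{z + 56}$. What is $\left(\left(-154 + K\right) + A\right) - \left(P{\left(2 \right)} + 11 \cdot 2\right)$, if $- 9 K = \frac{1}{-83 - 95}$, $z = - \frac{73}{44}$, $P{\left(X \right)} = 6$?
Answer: $- \frac{232352215}{1276794} \approx -181.98$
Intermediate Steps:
$z = - \frac{73}{44}$ ($z = \left(-73\right) \frac{1}{44} = - \frac{73}{44} \approx -1.6591$)
$K = \frac{1}{1602}$ ($K = - \frac{1}{9 \left(-83 - 95\right)} = - \frac{1}{9 \left(-178\right)} = \left(- \frac{1}{9}\right) \left(- \frac{1}{178}\right) = \frac{1}{1602} \approx 0.00062422$)
$A = \frac{44}{2391}$ ($A = \frac{1}{- \frac{73}{44} + 56} = \frac{1}{\frac{2391}{44}} = \frac{44}{2391} \approx 0.018402$)
$\left(\left(-154 + K\right) + A\right) - \left(P{\left(2 \right)} + 11 \cdot 2\right) = \left(\left(-154 + \frac{1}{1602}\right) + \frac{44}{2391}\right) - \left(6 + 11 \cdot 2\right) = \left(- \frac{246707}{1602} + \frac{44}{2391}\right) - \left(6 + 22\right) = - \frac{196601983}{1276794} - 28 = - \frac{232352215}{1276794}$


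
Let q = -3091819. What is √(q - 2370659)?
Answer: 9*I*√67438 ≈ 2337.2*I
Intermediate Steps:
√(q - 2370659) = √(-3091819 - 2370659) = √(-5462478) = 9*I*√67438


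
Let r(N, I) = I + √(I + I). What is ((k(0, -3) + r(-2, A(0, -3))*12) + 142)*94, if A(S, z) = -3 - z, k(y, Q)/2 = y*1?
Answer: 13348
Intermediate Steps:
k(y, Q) = 2*y (k(y, Q) = 2*(y*1) = 2*y)
r(N, I) = I + √2*√I (r(N, I) = I + √(2*I) = I + √2*√I)
((k(0, -3) + r(-2, A(0, -3))*12) + 142)*94 = ((2*0 + ((-3 - 1*(-3)) + √2*√(-3 - 1*(-3)))*12) + 142)*94 = ((0 + ((-3 + 3) + √2*√(-3 + 3))*12) + 142)*94 = ((0 + (0 + √2*√0)*12) + 142)*94 = ((0 + (0 + √2*0)*12) + 142)*94 = ((0 + (0 + 0)*12) + 142)*94 = ((0 + 0*12) + 142)*94 = ((0 + 0) + 142)*94 = (0 + 142)*94 = 142*94 = 13348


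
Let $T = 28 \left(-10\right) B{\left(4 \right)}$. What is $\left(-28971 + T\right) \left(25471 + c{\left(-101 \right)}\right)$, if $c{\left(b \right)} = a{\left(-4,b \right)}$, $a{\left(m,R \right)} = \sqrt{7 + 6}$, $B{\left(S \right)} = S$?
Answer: $-766447861 - 30091 \sqrt{13} \approx -7.6656 \cdot 10^{8}$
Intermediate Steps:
$a{\left(m,R \right)} = \sqrt{13}$
$c{\left(b \right)} = \sqrt{13}$
$T = -1120$ ($T = 28 \left(-10\right) 4 = \left(-280\right) 4 = -1120$)
$\left(-28971 + T\right) \left(25471 + c{\left(-101 \right)}\right) = \left(-28971 - 1120\right) \left(25471 + \sqrt{13}\right) = - 30091 \left(25471 + \sqrt{13}\right) = -766447861 - 30091 \sqrt{13}$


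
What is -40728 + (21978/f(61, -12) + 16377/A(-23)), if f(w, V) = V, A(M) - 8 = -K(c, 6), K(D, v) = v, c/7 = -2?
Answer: -34371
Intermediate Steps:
c = -14 (c = 7*(-2) = -14)
A(M) = 2 (A(M) = 8 - 1*6 = 8 - 6 = 2)
-40728 + (21978/f(61, -12) + 16377/A(-23)) = -40728 + (21978/(-12) + 16377/2) = -40728 + (21978*(-1/12) + 16377*(½)) = -40728 + (-3663/2 + 16377/2) = -40728 + 6357 = -34371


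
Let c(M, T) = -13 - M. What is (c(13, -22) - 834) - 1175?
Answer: -2035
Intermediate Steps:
(c(13, -22) - 834) - 1175 = ((-13 - 1*13) - 834) - 1175 = ((-13 - 13) - 834) - 1175 = (-26 - 834) - 1175 = -860 - 1175 = -2035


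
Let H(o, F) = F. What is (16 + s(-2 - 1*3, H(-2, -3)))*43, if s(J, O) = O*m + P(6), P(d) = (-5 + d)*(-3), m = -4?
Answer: 1075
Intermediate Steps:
P(d) = 15 - 3*d
s(J, O) = -3 - 4*O (s(J, O) = O*(-4) + (15 - 3*6) = -4*O + (15 - 18) = -4*O - 3 = -3 - 4*O)
(16 + s(-2 - 1*3, H(-2, -3)))*43 = (16 + (-3 - 4*(-3)))*43 = (16 + (-3 + 12))*43 = (16 + 9)*43 = 25*43 = 1075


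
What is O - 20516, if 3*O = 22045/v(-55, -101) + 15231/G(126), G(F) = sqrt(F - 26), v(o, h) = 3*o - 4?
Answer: -101662531/5070 ≈ -20052.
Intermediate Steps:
v(o, h) = -4 + 3*o
G(F) = sqrt(-26 + F)
O = 2353589/5070 (O = (22045/(-4 + 3*(-55)) + 15231/(sqrt(-26 + 126)))/3 = (22045/(-4 - 165) + 15231/(sqrt(100)))/3 = (22045/(-169) + 15231/10)/3 = (22045*(-1/169) + 15231*(1/10))/3 = (-22045/169 + 15231/10)/3 = (1/3)*(2353589/1690) = 2353589/5070 ≈ 464.22)
O - 20516 = 2353589/5070 - 20516 = -101662531/5070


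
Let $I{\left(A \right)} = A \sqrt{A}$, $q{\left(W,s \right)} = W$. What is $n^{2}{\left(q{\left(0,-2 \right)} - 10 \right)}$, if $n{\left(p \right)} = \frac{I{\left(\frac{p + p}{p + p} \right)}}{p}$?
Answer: $\frac{1}{100} \approx 0.01$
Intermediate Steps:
$I{\left(A \right)} = A^{\frac{3}{2}}$
$n{\left(p \right)} = \frac{1}{p}$ ($n{\left(p \right)} = \frac{\left(\frac{p + p}{p + p}\right)^{\frac{3}{2}}}{p} = \frac{\left(\frac{2 p}{2 p}\right)^{\frac{3}{2}}}{p} = \frac{\left(2 p \frac{1}{2 p}\right)^{\frac{3}{2}}}{p} = \frac{1^{\frac{3}{2}}}{p} = 1 \frac{1}{p} = \frac{1}{p}$)
$n^{2}{\left(q{\left(0,-2 \right)} - 10 \right)} = \left(\frac{1}{0 - 10}\right)^{2} = \left(\frac{1}{-10}\right)^{2} = \left(- \frac{1}{10}\right)^{2} = \frac{1}{100}$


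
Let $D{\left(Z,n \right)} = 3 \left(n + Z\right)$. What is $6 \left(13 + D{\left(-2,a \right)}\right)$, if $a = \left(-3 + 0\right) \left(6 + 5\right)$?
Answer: $-552$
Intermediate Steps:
$a = -33$ ($a = \left(-3\right) 11 = -33$)
$D{\left(Z,n \right)} = 3 Z + 3 n$ ($D{\left(Z,n \right)} = 3 \left(Z + n\right) = 3 Z + 3 n$)
$6 \left(13 + D{\left(-2,a \right)}\right) = 6 \left(13 + \left(3 \left(-2\right) + 3 \left(-33\right)\right)\right) = 6 \left(13 - 105\right) = 6 \left(-92\right) = -552$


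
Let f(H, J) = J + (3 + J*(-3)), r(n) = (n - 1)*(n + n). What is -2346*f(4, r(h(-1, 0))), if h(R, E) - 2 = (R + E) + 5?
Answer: 274482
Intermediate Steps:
h(R, E) = 7 + E + R (h(R, E) = 2 + ((R + E) + 5) = 2 + ((E + R) + 5) = 2 + (5 + E + R) = 7 + E + R)
r(n) = 2*n*(-1 + n) (r(n) = (-1 + n)*(2*n) = 2*n*(-1 + n))
f(H, J) = 3 - 2*J (f(H, J) = J + (3 - 3*J) = 3 - 2*J)
-2346*f(4, r(h(-1, 0))) = -2346*(3 - 4*(7 + 0 - 1)*(-1 + (7 + 0 - 1))) = -2346*(3 - 4*6*(-1 + 6)) = -2346*(3 - 4*6*5) = -2346*(3 - 2*60) = -2346*(3 - 120) = -2346*(-117) = -69*(-3978) = 274482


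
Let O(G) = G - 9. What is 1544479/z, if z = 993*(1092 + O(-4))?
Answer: 1544479/1071447 ≈ 1.4415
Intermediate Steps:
O(G) = -9 + G
z = 1071447 (z = 993*(1092 + (-9 - 4)) = 993*(1092 - 13) = 993*1079 = 1071447)
1544479/z = 1544479/1071447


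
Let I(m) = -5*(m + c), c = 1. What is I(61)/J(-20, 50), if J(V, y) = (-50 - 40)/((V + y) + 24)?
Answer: 186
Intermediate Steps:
J(V, y) = -90/(24 + V + y)
I(m) = -5 - 5*m (I(m) = -5*(m + 1) = -5*(1 + m) = -5 - 5*m)
I(61)/J(-20, 50) = (-5 - 5*61)/((-90/(24 - 20 + 50))) = (-5 - 305)/((-90/54)) = -310/((-90*1/54)) = -310/(-5/3) = -310*(-⅗) = 186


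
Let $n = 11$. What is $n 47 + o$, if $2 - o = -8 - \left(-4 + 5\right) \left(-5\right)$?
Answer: $522$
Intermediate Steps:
$o = 5$ ($o = 2 - \left(-8 - \left(-4 + 5\right) \left(-5\right)\right) = 2 - \left(-8 - 1 \left(-5\right)\right) = 2 - \left(-8 - -5\right) = 2 - \left(-8 + 5\right) = 2 - -3 = 2 + 3 = 5$)
$n 47 + o = 11 \cdot 47 + 5 = 517 + 5 = 522$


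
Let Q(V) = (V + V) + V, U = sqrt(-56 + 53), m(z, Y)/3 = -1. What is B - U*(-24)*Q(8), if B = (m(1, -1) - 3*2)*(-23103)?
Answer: 207927 + 576*I*sqrt(3) ≈ 2.0793e+5 + 997.66*I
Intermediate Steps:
m(z, Y) = -3 (m(z, Y) = 3*(-1) = -3)
U = I*sqrt(3) (U = sqrt(-3) = I*sqrt(3) ≈ 1.732*I)
Q(V) = 3*V (Q(V) = 2*V + V = 3*V)
B = 207927 (B = (-3 - 3*2)*(-23103) = (-3 - 6)*(-23103) = -9*(-23103) = 207927)
B - U*(-24)*Q(8) = 207927 - (I*sqrt(3))*(-24)*3*8 = 207927 - (-24*I*sqrt(3))*24 = 207927 - (-576)*I*sqrt(3) = 207927 + 576*I*sqrt(3)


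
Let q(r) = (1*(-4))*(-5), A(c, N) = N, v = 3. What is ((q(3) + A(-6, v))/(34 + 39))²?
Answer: 529/5329 ≈ 0.099268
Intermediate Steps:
q(r) = 20 (q(r) = -4*(-5) = 20)
((q(3) + A(-6, v))/(34 + 39))² = ((20 + 3)/(34 + 39))² = (23/73)² = 529/5329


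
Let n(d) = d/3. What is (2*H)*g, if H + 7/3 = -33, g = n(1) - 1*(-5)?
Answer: -3392/9 ≈ -376.89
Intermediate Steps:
n(d) = d/3 (n(d) = d*(1/3) = d/3)
g = 16/3 (g = (1/3)*1 - 1*(-5) = 1/3 + 5 = 16/3 ≈ 5.3333)
H = -106/3 (H = -7/3 - 33 = -106/3 ≈ -35.333)
(2*H)*g = (2*(-106/3))*(16/3) = -212/3*16/3 = -3392/9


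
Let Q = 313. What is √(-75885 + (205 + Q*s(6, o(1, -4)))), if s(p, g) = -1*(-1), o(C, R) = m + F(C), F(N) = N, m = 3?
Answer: I*√75367 ≈ 274.53*I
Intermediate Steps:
o(C, R) = 3 + C
s(p, g) = 1
√(-75885 + (205 + Q*s(6, o(1, -4)))) = √(-75885 + (205 + 313*1)) = √(-75885 + (205 + 313)) = √(-75885 + 518) = √(-75367) = I*√75367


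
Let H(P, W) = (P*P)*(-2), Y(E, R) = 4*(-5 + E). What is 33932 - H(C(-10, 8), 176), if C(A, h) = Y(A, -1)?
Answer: 41132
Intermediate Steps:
Y(E, R) = -20 + 4*E
C(A, h) = -20 + 4*A
H(P, W) = -2*P² (H(P, W) = P²*(-2) = -2*P²)
33932 - H(C(-10, 8), 176) = 33932 - (-2)*(-20 + 4*(-10))² = 33932 - (-2)*(-20 - 40)² = 33932 - (-2)*(-60)² = 33932 - (-2)*3600 = 33932 - 1*(-7200) = 33932 + 7200 = 41132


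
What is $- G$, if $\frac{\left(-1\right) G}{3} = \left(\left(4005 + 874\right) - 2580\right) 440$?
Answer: $3034680$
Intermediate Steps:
$G = -3034680$ ($G = - 3 \left(\left(4005 + 874\right) - 2580\right) 440 = - 3 \left(4879 - 2580\right) 440 = - 3 \cdot 2299 \cdot 440 = \left(-3\right) 1011560 = -3034680$)
$- G = \left(-1\right) \left(-3034680\right) = 3034680$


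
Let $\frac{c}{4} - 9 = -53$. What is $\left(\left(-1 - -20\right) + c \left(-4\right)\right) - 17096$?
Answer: $-16373$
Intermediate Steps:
$c = -176$ ($c = 36 + 4 \left(-53\right) = 36 - 212 = -176$)
$\left(\left(-1 - -20\right) + c \left(-4\right)\right) - 17096 = \left(\left(-1 - -20\right) - -704\right) - 17096 = \left(\left(-1 + 20\right) + 704\right) - 17096 = \left(19 + 704\right) - 17096 = 723 - 17096 = -16373$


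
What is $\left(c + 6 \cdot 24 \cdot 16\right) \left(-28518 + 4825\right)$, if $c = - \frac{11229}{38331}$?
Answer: $- \frac{697390779245}{12777} \approx -5.4582 \cdot 10^{7}$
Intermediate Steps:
$c = - \frac{3743}{12777}$ ($c = \left(-11229\right) \frac{1}{38331} = - \frac{3743}{12777} \approx -0.29295$)
$\left(c + 6 \cdot 24 \cdot 16\right) \left(-28518 + 4825\right) = \left(- \frac{3743}{12777} + 6 \cdot 24 \cdot 16\right) \left(-28518 + 4825\right) = \left(- \frac{3743}{12777} + 144 \cdot 16\right) \left(-23693\right) = \left(- \frac{3743}{12777} + 2304\right) \left(-23693\right) = \frac{29434465}{12777} \left(-23693\right) = - \frac{697390779245}{12777}$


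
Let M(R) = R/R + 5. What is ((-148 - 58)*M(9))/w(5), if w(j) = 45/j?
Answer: -412/3 ≈ -137.33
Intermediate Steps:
M(R) = 6 (M(R) = 1 + 5 = 6)
((-148 - 58)*M(9))/w(5) = ((-148 - 58)*6)/((45/5)) = (-206*6)/((45*(1/5))) = -1236/9 = -1236*1/9 = -412/3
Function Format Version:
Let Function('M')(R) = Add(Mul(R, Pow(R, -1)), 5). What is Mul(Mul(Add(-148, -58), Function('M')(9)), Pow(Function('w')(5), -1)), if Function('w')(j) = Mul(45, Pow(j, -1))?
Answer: Rational(-412, 3) ≈ -137.33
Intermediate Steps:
Function('M')(R) = 6 (Function('M')(R) = Add(1, 5) = 6)
Mul(Mul(Add(-148, -58), Function('M')(9)), Pow(Function('w')(5), -1)) = Mul(Mul(Add(-148, -58), 6), Pow(Mul(45, Pow(5, -1)), -1)) = Mul(Mul(-206, 6), Pow(Mul(45, Rational(1, 5)), -1)) = Mul(-1236, Pow(9, -1)) = Mul(-1236, Rational(1, 9)) = Rational(-412, 3)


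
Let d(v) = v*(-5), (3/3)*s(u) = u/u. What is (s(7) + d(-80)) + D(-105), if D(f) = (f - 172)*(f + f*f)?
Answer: -3024439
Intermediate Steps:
D(f) = (-172 + f)*(f + f²)
s(u) = 1 (s(u) = u/u = 1)
d(v) = -5*v
(s(7) + d(-80)) + D(-105) = (1 - 5*(-80)) - 105*(-172 + (-105)² - 171*(-105)) = (1 + 400) - 105*(-172 + 11025 + 17955) = 401 - 105*28808 = 401 - 3024840 = -3024439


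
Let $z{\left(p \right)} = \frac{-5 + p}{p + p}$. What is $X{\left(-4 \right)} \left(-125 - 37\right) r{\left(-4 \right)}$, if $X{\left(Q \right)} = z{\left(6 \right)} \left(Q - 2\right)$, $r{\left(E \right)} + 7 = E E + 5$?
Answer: $1134$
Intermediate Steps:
$r{\left(E \right)} = -2 + E^{2}$ ($r{\left(E \right)} = -7 + \left(E E + 5\right) = -7 + \left(E^{2} + 5\right) = -7 + \left(5 + E^{2}\right) = -2 + E^{2}$)
$z{\left(p \right)} = \frac{-5 + p}{2 p}$
$X{\left(Q \right)} = - \frac{1}{6} + \frac{Q}{12}$ ($X{\left(Q \right)} = \frac{-5 + 6}{2 \cdot 6} \left(Q - 2\right) = \frac{1}{2} \cdot \frac{1}{6} \cdot 1 \left(-2 + Q\right) = \frac{-2 + Q}{12} = - \frac{1}{6} + \frac{Q}{12}$)
$X{\left(-4 \right)} \left(-125 - 37\right) r{\left(-4 \right)} = \left(- \frac{1}{6} + \frac{1}{12} \left(-4\right)\right) \left(-125 - 37\right) \left(-2 + \left(-4\right)^{2}\right) = \left(- \frac{1}{6} - \frac{1}{3}\right) \left(- 162 \left(-2 + 16\right)\right) = - \frac{\left(-162\right) 14}{2} = \left(- \frac{1}{2}\right) \left(-2268\right) = 1134$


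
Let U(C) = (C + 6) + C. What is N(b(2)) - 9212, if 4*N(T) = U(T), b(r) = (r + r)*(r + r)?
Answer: -18405/2 ≈ -9202.5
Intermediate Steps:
b(r) = 4*r**2 (b(r) = (2*r)*(2*r) = 4*r**2)
U(C) = 6 + 2*C (U(C) = (6 + C) + C = 6 + 2*C)
N(T) = 3/2 + T/2 (N(T) = (6 + 2*T)/4 = 3/2 + T/2)
N(b(2)) - 9212 = (3/2 + (4*2**2)/2) - 9212 = (3/2 + (4*4)/2) - 9212 = (3/2 + (1/2)*16) - 9212 = (3/2 + 8) - 9212 = 19/2 - 9212 = -18405/2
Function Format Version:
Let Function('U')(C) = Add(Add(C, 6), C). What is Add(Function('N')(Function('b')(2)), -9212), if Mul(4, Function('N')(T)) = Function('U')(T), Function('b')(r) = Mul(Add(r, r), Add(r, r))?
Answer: Rational(-18405, 2) ≈ -9202.5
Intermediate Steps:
Function('b')(r) = Mul(4, Pow(r, 2)) (Function('b')(r) = Mul(Mul(2, r), Mul(2, r)) = Mul(4, Pow(r, 2)))
Function('U')(C) = Add(6, Mul(2, C)) (Function('U')(C) = Add(Add(6, C), C) = Add(6, Mul(2, C)))
Function('N')(T) = Add(Rational(3, 2), Mul(Rational(1, 2), T)) (Function('N')(T) = Mul(Rational(1, 4), Add(6, Mul(2, T))) = Add(Rational(3, 2), Mul(Rational(1, 2), T)))
Add(Function('N')(Function('b')(2)), -9212) = Add(Add(Rational(3, 2), Mul(Rational(1, 2), Mul(4, Pow(2, 2)))), -9212) = Add(Add(Rational(3, 2), Mul(Rational(1, 2), Mul(4, 4))), -9212) = Add(Add(Rational(3, 2), Mul(Rational(1, 2), 16)), -9212) = Add(Add(Rational(3, 2), 8), -9212) = Add(Rational(19, 2), -9212) = Rational(-18405, 2)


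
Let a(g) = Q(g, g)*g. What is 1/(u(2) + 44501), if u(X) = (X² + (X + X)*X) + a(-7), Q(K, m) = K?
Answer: 1/44562 ≈ 2.2441e-5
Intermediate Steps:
a(g) = g² (a(g) = g*g = g²)
u(X) = 49 + 3*X² (u(X) = (X² + (X + X)*X) + (-7)² = (X² + (2*X)*X) + 49 = (X² + 2*X²) + 49 = 3*X² + 49 = 49 + 3*X²)
1/(u(2) + 44501) = 1/((49 + 3*2²) + 44501) = 1/((49 + 3*4) + 44501) = 1/((49 + 12) + 44501) = 1/(61 + 44501) = 1/44562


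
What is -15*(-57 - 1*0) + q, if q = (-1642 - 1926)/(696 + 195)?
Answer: 758237/891 ≈ 851.00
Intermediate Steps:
q = -3568/891 ≈ -4.0045
-15*(-57 - 1*0) + q = -15*(-57 - 1*0) - 3568/891 = -15*(-57 + 0) - 3568/891 = -15*(-57) - 3568/891 = 855 - 3568/891 = 758237/891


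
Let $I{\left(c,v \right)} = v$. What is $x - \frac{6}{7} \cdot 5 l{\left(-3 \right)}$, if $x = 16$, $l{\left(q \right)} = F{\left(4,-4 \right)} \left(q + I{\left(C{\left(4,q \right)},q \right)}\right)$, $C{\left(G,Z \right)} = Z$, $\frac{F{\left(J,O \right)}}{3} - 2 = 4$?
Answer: $\frac{51840}{7} \approx 7405.7$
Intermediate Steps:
$F{\left(J,O \right)} = 18$ ($F{\left(J,O \right)} = 6 + 3 \cdot 4 = 6 + 12 = 18$)
$l{\left(q \right)} = 36 q$ ($l{\left(q \right)} = 18 \left(q + q\right) = 18 \cdot 2 q = 36 q$)
$x - \frac{6}{7} \cdot 5 l{\left(-3 \right)} = 16 - \frac{6}{7} \cdot 5 \cdot 36 \left(-3\right) = 16 \left(-6\right) \frac{1}{7} \cdot 5 \left(-108\right) = 16 \left(- \frac{6}{7}\right) 5 \left(-108\right) = 16 \left(\left(- \frac{30}{7}\right) \left(-108\right)\right) = 16 \cdot \frac{3240}{7} = \frac{51840}{7}$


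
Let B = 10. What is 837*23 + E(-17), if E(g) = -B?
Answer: 19241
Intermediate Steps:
E(g) = -10 (E(g) = -1*10 = -10)
837*23 + E(-17) = 837*23 - 10 = 19251 - 10 = 19241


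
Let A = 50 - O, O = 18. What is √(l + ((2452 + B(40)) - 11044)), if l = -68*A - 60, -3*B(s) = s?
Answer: 2*I*√24393/3 ≈ 104.12*I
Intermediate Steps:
B(s) = -s/3
A = 32 (A = 50 - 1*18 = 50 - 18 = 32)
l = -2236 (l = -68*32 - 60 = -2176 - 60 = -2236)
√(l + ((2452 + B(40)) - 11044)) = √(-2236 + ((2452 - ⅓*40) - 11044)) = √(-2236 + ((2452 - 40/3) - 11044)) = √(-2236 + (7316/3 - 11044)) = √(-2236 - 25816/3) = √(-32524/3) = 2*I*√24393/3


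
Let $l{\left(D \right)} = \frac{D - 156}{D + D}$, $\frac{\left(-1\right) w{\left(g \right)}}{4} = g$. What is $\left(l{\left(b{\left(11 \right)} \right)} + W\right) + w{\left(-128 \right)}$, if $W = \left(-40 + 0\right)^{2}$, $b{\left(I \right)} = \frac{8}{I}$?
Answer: $\frac{8021}{4} \approx 2005.3$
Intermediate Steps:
$w{\left(g \right)} = - 4 g$
$W = 1600$ ($W = \left(-40\right)^{2} = 1600$)
$l{\left(D \right)} = \frac{-156 + D}{2 D}$
$\left(l{\left(b{\left(11 \right)} \right)} + W\right) + w{\left(-128 \right)} = \left(\frac{-156 + \frac{8}{11}}{2 \cdot \frac{8}{11}} + 1600\right) - -512 = \left(\frac{-156 + 8 \cdot \frac{1}{11}}{2 \cdot 8 \cdot \frac{1}{11}} + 1600\right) + 512 = \left(\frac{-156 + \frac{8}{11}}{2 \cdot \frac{8}{11}} + 1600\right) + 512 = \left(\frac{1}{2} \cdot \frac{11}{8} \left(- \frac{1708}{11}\right) + 1600\right) + 512 = \left(- \frac{427}{4} + 1600\right) + 512 = \frac{5973}{4} + 512 = \frac{8021}{4}$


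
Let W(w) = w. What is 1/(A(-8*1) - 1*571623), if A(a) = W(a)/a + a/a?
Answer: -1/571621 ≈ -1.7494e-6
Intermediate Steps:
A(a) = 2 (A(a) = a/a + a/a = 1 + 1 = 2)
1/(A(-8*1) - 1*571623) = 1/(2 - 1*571623) = 1/(2 - 571623) = 1/(-571621) = -1/571621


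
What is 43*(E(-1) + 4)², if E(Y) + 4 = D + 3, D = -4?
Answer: 43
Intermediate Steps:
E(Y) = -5 (E(Y) = -4 + (-4 + 3) = -4 - 1 = -5)
43*(E(-1) + 4)² = 43*(-5 + 4)² = 43*(-1)² = 43*1 = 43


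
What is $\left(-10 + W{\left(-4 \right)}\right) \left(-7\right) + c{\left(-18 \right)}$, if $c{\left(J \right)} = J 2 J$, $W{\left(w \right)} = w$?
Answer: $746$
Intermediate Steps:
$c{\left(J \right)} = 2 J^{2}$ ($c{\left(J \right)} = 2 J J = 2 J^{2}$)
$\left(-10 + W{\left(-4 \right)}\right) \left(-7\right) + c{\left(-18 \right)} = \left(-10 - 4\right) \left(-7\right) + 2 \left(-18\right)^{2} = \left(-14\right) \left(-7\right) + 2 \cdot 324 = 98 + 648 = 746$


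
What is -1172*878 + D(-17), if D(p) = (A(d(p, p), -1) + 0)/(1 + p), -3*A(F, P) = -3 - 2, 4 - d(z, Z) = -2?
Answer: -49392773/48 ≈ -1.0290e+6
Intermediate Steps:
d(z, Z) = 6 (d(z, Z) = 4 - 1*(-2) = 4 + 2 = 6)
A(F, P) = 5/3 (A(F, P) = -(-3 - 2)/3 = -⅓*(-5) = 5/3)
D(p) = 5/(3*(1 + p)) (D(p) = (5/3 + 0)/(1 + p) = 5/(3*(1 + p)))
-1172*878 + D(-17) = -1172*878 + 5/(3*(1 - 17)) = -1029016 + (5/3)/(-16) = -1029016 + (5/3)*(-1/16) = -1029016 - 5/48 = -49392773/48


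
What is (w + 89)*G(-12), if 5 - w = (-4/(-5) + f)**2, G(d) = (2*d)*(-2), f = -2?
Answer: 111072/25 ≈ 4442.9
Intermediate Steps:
G(d) = -4*d
w = 89/25 (w = 5 - (-4/(-5) - 2)**2 = 5 - (-4*(-1/5) - 2)**2 = 5 - (4/5 - 2)**2 = 5 - (-6/5)**2 = 5 - 1*36/25 = 5 - 36/25 = 89/25 ≈ 3.5600)
(w + 89)*G(-12) = (89/25 + 89)*(-4*(-12)) = (2314/25)*48 = 111072/25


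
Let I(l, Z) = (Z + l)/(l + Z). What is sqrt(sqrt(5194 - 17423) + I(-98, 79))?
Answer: sqrt(1 + I*sqrt(12229)) ≈ 7.4696 + 7.4023*I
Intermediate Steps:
I(l, Z) = 1 (I(l, Z) = (Z + l)/(Z + l) = 1)
sqrt(sqrt(5194 - 17423) + I(-98, 79)) = sqrt(sqrt(5194 - 17423) + 1) = sqrt(sqrt(-12229) + 1) = sqrt(I*sqrt(12229) + 1) = sqrt(1 + I*sqrt(12229))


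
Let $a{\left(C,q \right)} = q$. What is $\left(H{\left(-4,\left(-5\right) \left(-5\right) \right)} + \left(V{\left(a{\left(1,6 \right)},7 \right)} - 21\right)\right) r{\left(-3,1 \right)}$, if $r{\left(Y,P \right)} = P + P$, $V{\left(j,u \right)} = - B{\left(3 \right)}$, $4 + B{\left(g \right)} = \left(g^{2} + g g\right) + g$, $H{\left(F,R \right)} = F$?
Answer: $-84$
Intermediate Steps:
$B{\left(g \right)} = -4 + g + 2 g^{2}$ ($B{\left(g \right)} = -4 + \left(\left(g^{2} + g g\right) + g\right) = -4 + \left(\left(g^{2} + g^{2}\right) + g\right) = -4 + \left(2 g^{2} + g\right) = -4 + \left(g + 2 g^{2}\right) = -4 + g + 2 g^{2}$)
$V{\left(j,u \right)} = -17$ ($V{\left(j,u \right)} = - (-4 + 3 + 2 \cdot 3^{2}) = - (-4 + 3 + 2 \cdot 9) = - (-4 + 3 + 18) = \left(-1\right) 17 = -17$)
$r{\left(Y,P \right)} = 2 P$
$\left(H{\left(-4,\left(-5\right) \left(-5\right) \right)} + \left(V{\left(a{\left(1,6 \right)},7 \right)} - 21\right)\right) r{\left(-3,1 \right)} = \left(-4 - 38\right) 2 \cdot 1 = \left(-4 - 38\right) 2 = \left(-42\right) 2 = -84$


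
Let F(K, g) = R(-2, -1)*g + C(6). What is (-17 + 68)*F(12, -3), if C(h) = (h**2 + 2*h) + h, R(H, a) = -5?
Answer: 3519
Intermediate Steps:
C(h) = h**2 + 3*h
F(K, g) = 54 - 5*g (F(K, g) = -5*g + 6*(3 + 6) = -5*g + 6*9 = -5*g + 54 = 54 - 5*g)
(-17 + 68)*F(12, -3) = (-17 + 68)*(54 - 5*(-3)) = 51*(54 + 15) = 51*69 = 3519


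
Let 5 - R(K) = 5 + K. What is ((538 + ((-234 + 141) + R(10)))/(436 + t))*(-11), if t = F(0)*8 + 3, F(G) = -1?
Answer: -4785/431 ≈ -11.102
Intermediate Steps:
R(K) = -K (R(K) = 5 - (5 + K) = 5 + (-5 - K) = -K)
t = -5 (t = -1*8 + 3 = -8 + 3 = -5)
((538 + ((-234 + 141) + R(10)))/(436 + t))*(-11) = ((538 + ((-234 + 141) - 1*10))/(436 - 5))*(-11) = ((538 + (-93 - 10))/431)*(-11) = ((538 - 103)*(1/431))*(-11) = (435*(1/431))*(-11) = (435/431)*(-11) = -4785/431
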